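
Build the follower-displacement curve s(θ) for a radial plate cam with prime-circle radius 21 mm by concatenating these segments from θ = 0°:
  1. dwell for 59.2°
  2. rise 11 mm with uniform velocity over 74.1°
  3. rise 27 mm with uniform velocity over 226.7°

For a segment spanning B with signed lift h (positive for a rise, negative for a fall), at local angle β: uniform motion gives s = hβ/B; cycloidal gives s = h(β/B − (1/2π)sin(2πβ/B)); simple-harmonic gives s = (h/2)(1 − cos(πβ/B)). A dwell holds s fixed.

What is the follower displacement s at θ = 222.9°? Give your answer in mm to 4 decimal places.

seg 1 [0°–59.2°] dwell: s stays 0.0000
seg 2 [59.2°–133.3°] uniform, h=11: full span → s += 11 → s = 11.0000
seg 3 [133.3°–360°] uniform, h=27: θ=222.9° here. β=89.6, B=226.7. 27·89.6/226.7 = 10.6714 → s = 21.6714

21.6714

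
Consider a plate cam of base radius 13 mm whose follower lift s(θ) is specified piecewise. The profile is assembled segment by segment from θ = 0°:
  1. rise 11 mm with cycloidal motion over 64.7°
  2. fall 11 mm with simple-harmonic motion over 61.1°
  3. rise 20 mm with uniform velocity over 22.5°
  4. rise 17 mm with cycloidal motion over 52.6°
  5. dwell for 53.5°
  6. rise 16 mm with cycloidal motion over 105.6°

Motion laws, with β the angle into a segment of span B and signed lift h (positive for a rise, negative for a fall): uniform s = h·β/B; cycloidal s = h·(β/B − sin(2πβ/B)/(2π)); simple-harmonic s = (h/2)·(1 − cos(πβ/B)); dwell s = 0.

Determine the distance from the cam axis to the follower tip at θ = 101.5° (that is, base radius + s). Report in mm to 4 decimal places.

seg 1 [0°–64.7°] cycloidal, h=11: full span → s += 11 → s = 11.0000
seg 2 [64.7°–125.8°] simple-harmonic, h=-11: θ=101.5° here. β=36.8, B=61.1. -11/2·(1 − cos(π·0.6023)) = -7.2372 → s = 3.7628
radial distance = base radius + s = 13 + 3.7628 = 16.7628

16.7628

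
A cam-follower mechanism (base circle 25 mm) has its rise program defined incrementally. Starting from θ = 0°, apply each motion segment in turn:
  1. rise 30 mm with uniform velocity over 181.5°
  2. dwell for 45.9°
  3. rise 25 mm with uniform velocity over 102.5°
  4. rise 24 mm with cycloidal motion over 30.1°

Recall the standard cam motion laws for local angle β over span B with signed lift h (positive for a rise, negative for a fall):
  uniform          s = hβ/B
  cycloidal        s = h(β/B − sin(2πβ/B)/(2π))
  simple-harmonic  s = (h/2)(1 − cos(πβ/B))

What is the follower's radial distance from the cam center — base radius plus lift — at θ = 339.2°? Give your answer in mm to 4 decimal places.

seg 1 [0°–181.5°] uniform, h=30: full span → s += 30 → s = 30.0000
seg 2 [181.5°–227.4°] dwell: s stays 30.0000
seg 3 [227.4°–329.9°] uniform, h=25: full span → s += 25 → s = 55.0000
seg 4 [329.9°–360°] cycloidal, h=24: θ=339.2° here. β=9.3, B=30.1. 24·(0.3090 − sin(2π·0.3090)/(2π)) = 3.8548 → s = 58.8548
radial distance = base radius + s = 25 + 58.8548 = 83.8548

83.8548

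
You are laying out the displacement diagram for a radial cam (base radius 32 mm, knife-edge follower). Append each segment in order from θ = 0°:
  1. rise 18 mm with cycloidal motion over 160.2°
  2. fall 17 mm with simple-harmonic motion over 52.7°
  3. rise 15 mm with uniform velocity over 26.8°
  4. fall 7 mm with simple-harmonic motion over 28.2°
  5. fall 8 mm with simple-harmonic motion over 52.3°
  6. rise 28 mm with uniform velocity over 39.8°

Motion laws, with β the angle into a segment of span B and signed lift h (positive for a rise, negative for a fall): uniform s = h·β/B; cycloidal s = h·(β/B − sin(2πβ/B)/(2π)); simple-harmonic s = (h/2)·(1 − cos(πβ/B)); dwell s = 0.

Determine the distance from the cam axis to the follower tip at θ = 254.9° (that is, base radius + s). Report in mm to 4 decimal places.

seg 1 [0°–160.2°] cycloidal, h=18: full span → s += 18 → s = 18.0000
seg 2 [160.2°–212.9°] simple-harmonic, h=-17: full span → s += -17 → s = 1.0000
seg 3 [212.9°–239.7°] uniform, h=15: full span → s += 15 → s = 16.0000
seg 4 [239.7°–267.9°] simple-harmonic, h=-7: θ=254.9° here. β=15.2, B=28.2. -7/2·(1 − cos(π·0.5390)) = -3.9278 → s = 12.0722
radial distance = base radius + s = 32 + 12.0722 = 44.0722

44.0722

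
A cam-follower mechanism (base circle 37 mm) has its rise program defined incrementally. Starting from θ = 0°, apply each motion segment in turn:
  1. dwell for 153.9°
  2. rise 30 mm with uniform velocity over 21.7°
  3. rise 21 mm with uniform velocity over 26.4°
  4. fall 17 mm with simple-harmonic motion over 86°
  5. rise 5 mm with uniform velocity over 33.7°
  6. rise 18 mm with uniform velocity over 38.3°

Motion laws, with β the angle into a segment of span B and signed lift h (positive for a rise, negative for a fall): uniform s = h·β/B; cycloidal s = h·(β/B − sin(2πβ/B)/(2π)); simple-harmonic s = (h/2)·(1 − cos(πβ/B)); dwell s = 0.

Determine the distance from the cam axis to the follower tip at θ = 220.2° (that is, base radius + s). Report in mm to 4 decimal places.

seg 1 [0°–153.9°] dwell: s stays 0.0000
seg 2 [153.9°–175.6°] uniform, h=30: full span → s += 30 → s = 30.0000
seg 3 [175.6°–202°] uniform, h=21: full span → s += 21 → s = 51.0000
seg 4 [202°–288°] simple-harmonic, h=-17: θ=220.2° here. β=18.2, B=86. -17/2·(1 − cos(π·0.2116)) = -1.8104 → s = 49.1896
radial distance = base radius + s = 37 + 49.1896 = 86.1896

86.1896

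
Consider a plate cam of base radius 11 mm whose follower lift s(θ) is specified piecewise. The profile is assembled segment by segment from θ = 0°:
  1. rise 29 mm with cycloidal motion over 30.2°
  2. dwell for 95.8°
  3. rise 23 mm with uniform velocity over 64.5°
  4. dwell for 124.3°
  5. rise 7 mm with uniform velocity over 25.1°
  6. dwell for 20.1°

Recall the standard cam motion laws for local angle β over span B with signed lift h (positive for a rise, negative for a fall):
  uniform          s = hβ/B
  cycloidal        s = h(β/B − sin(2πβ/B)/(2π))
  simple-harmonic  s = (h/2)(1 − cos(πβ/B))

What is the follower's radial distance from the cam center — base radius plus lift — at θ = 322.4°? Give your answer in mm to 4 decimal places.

seg 1 [0°–30.2°] cycloidal, h=29: full span → s += 29 → s = 29.0000
seg 2 [30.2°–126°] dwell: s stays 29.0000
seg 3 [126°–190.5°] uniform, h=23: full span → s += 23 → s = 52.0000
seg 4 [190.5°–314.8°] dwell: s stays 52.0000
seg 5 [314.8°–339.9°] uniform, h=7: θ=322.4° here. β=7.6, B=25.1. 7·7.6/25.1 = 2.1195 → s = 54.1195
radial distance = base radius + s = 11 + 54.1195 = 65.1195

65.1195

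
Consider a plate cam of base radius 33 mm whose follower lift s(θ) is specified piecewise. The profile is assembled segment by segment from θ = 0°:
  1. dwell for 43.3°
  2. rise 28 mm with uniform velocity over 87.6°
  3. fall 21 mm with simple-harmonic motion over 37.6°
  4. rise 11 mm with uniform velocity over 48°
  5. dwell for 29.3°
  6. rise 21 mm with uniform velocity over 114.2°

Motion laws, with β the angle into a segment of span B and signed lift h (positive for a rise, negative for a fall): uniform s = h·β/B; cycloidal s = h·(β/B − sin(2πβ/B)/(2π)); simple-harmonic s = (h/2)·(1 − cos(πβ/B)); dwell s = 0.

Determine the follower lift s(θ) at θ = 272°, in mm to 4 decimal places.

seg 1 [0°–43.3°] dwell: s stays 0.0000
seg 2 [43.3°–130.9°] uniform, h=28: full span → s += 28 → s = 28.0000
seg 3 [130.9°–168.5°] simple-harmonic, h=-21: full span → s += -21 → s = 7.0000
seg 4 [168.5°–216.5°] uniform, h=11: full span → s += 11 → s = 18.0000
seg 5 [216.5°–245.8°] dwell: s stays 18.0000
seg 6 [245.8°–360°] uniform, h=21: θ=272° here. β=26.2, B=114.2. 21·26.2/114.2 = 4.8179 → s = 22.8179

22.8179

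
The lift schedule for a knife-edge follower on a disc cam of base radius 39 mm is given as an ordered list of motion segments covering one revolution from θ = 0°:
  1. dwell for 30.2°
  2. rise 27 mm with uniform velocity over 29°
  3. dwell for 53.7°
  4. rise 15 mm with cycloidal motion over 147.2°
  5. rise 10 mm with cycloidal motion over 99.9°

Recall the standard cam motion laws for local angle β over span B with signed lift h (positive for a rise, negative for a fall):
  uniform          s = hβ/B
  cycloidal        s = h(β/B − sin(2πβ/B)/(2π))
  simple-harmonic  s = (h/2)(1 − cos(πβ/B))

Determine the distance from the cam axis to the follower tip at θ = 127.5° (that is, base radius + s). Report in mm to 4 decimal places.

seg 1 [0°–30.2°] dwell: s stays 0.0000
seg 2 [30.2°–59.2°] uniform, h=27: full span → s += 27 → s = 27.0000
seg 3 [59.2°–112.9°] dwell: s stays 27.0000
seg 4 [112.9°–260.1°] cycloidal, h=15: θ=127.5° here. β=14.6, B=147.2. 15·(0.0992 − sin(2π·0.0992)/(2π)) = 0.0944 → s = 27.0944
radial distance = base radius + s = 39 + 27.0944 = 66.0944

66.0944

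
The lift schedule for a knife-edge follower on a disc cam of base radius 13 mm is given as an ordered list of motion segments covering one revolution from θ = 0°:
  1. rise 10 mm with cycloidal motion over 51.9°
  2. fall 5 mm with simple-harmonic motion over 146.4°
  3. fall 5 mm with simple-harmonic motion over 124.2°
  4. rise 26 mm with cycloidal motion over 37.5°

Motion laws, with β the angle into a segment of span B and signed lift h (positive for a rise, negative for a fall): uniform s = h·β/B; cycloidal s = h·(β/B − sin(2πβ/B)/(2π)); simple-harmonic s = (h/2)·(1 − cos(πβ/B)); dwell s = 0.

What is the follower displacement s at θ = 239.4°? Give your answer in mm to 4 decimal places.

seg 1 [0°–51.9°] cycloidal, h=10: full span → s += 10 → s = 10.0000
seg 2 [51.9°–198.3°] simple-harmonic, h=-5: full span → s += -5 → s = 5.0000
seg 3 [198.3°–322.5°] simple-harmonic, h=-5: θ=239.4° here. β=41.1, B=124.2. -5/2·(1 − cos(π·0.3309)) = -1.2336 → s = 3.7664

3.7664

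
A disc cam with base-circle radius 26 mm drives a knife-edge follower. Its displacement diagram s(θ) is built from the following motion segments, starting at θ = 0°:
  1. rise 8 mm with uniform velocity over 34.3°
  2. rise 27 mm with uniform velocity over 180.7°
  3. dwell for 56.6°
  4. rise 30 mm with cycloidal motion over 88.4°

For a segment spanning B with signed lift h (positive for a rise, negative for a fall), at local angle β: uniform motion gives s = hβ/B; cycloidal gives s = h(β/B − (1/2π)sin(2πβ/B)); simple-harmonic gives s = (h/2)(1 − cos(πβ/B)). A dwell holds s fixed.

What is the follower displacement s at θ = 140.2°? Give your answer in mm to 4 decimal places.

seg 1 [0°–34.3°] uniform, h=8: full span → s += 8 → s = 8.0000
seg 2 [34.3°–215°] uniform, h=27: θ=140.2° here. β=105.9, B=180.7. 27·105.9/180.7 = 15.8235 → s = 23.8235

23.8235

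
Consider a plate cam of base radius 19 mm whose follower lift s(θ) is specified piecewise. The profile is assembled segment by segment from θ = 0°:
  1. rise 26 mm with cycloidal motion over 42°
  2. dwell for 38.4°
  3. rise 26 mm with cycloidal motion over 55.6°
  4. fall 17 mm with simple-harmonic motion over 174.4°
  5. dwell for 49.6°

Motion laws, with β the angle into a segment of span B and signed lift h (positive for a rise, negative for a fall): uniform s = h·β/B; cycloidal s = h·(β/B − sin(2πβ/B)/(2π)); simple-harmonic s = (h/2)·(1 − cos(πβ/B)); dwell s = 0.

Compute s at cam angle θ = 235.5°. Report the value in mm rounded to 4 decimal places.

seg 1 [0°–42°] cycloidal, h=26: full span → s += 26 → s = 26.0000
seg 2 [42°–80.4°] dwell: s stays 26.0000
seg 3 [80.4°–136°] cycloidal, h=26: full span → s += 26 → s = 52.0000
seg 4 [136°–310.4°] simple-harmonic, h=-17: θ=235.5° here. β=99.5, B=174.4. -17/2·(1 − cos(π·0.5705)) = -10.3680 → s = 41.6320

41.6320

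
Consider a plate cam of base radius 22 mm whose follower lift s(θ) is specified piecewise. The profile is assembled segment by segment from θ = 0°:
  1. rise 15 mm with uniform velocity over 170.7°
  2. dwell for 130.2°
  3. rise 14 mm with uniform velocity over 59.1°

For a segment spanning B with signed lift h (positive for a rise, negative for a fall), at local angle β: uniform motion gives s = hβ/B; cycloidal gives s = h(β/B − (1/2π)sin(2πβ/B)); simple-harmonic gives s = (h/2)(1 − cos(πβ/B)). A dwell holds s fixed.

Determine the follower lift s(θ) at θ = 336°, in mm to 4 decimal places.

seg 1 [0°–170.7°] uniform, h=15: full span → s += 15 → s = 15.0000
seg 2 [170.7°–300.9°] dwell: s stays 15.0000
seg 3 [300.9°–360°] uniform, h=14: θ=336° here. β=35.1, B=59.1. 14·35.1/59.1 = 8.3147 → s = 23.3147

23.3147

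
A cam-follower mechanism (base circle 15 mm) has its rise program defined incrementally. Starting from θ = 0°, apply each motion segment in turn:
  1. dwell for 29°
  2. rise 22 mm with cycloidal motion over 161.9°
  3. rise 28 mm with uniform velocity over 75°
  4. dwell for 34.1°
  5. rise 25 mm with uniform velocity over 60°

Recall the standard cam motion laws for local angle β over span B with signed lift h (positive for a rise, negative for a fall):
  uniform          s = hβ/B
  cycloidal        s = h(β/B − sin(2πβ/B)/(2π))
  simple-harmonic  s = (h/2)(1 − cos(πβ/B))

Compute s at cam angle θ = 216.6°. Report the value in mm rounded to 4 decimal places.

seg 1 [0°–29°] dwell: s stays 0.0000
seg 2 [29°–190.9°] cycloidal, h=22: full span → s += 22 → s = 22.0000
seg 3 [190.9°–265.9°] uniform, h=28: θ=216.6° here. β=25.7, B=75. 28·25.7/75 = 9.5947 → s = 31.5947

31.5947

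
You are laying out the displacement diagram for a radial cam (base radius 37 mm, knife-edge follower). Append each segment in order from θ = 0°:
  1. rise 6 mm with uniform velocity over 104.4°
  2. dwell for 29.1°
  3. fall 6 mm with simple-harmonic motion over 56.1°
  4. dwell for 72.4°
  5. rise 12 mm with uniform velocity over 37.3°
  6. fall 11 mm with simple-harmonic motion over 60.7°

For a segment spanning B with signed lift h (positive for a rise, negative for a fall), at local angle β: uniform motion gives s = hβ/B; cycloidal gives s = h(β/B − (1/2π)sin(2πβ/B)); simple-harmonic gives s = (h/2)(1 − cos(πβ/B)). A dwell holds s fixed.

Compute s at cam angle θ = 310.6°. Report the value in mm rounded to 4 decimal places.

seg 1 [0°–104.4°] uniform, h=6: full span → s += 6 → s = 6.0000
seg 2 [104.4°–133.5°] dwell: s stays 6.0000
seg 3 [133.5°–189.6°] simple-harmonic, h=-6: full span → s += -6 → s = 0.0000
seg 4 [189.6°–262°] dwell: s stays 0.0000
seg 5 [262°–299.3°] uniform, h=12: full span → s += 12 → s = 12.0000
seg 6 [299.3°–360°] simple-harmonic, h=-11: θ=310.6° here. β=11.3, B=60.7. -11/2·(1 − cos(π·0.1862)) = -0.9141 → s = 11.0859

11.0859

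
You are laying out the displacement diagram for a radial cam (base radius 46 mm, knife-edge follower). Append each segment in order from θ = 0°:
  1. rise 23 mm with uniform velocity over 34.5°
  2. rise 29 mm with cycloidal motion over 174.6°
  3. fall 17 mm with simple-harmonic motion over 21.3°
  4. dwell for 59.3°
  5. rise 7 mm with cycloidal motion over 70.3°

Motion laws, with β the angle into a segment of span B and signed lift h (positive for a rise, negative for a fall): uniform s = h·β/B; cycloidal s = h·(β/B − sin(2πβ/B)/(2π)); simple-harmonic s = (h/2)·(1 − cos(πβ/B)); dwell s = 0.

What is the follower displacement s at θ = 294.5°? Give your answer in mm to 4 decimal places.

seg 1 [0°–34.5°] uniform, h=23: full span → s += 23 → s = 23.0000
seg 2 [34.5°–209.1°] cycloidal, h=29: full span → s += 29 → s = 52.0000
seg 3 [209.1°–230.4°] simple-harmonic, h=-17: full span → s += -17 → s = 35.0000
seg 4 [230.4°–289.7°] dwell: s stays 35.0000
seg 5 [289.7°–360°] cycloidal, h=7: θ=294.5° here. β=4.8, B=70.3. 7·(0.0683 − sin(2π·0.0683)/(2π)) = 0.0145 → s = 35.0145

35.0145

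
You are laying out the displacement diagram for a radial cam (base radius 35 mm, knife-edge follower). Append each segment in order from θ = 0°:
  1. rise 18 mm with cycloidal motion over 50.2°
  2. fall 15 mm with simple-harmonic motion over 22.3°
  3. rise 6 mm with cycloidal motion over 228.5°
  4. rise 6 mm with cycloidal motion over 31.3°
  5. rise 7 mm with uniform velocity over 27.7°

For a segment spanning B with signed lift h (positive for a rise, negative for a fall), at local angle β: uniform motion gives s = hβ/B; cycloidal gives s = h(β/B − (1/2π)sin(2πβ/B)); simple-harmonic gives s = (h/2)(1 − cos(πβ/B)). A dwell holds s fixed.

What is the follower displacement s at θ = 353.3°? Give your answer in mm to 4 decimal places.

seg 1 [0°–50.2°] cycloidal, h=18: full span → s += 18 → s = 18.0000
seg 2 [50.2°–72.5°] simple-harmonic, h=-15: full span → s += -15 → s = 3.0000
seg 3 [72.5°–301°] cycloidal, h=6: full span → s += 6 → s = 9.0000
seg 4 [301°–332.3°] cycloidal, h=6: full span → s += 6 → s = 15.0000
seg 5 [332.3°–360°] uniform, h=7: θ=353.3° here. β=21, B=27.7. 7·21/27.7 = 5.3069 → s = 20.3069

20.3069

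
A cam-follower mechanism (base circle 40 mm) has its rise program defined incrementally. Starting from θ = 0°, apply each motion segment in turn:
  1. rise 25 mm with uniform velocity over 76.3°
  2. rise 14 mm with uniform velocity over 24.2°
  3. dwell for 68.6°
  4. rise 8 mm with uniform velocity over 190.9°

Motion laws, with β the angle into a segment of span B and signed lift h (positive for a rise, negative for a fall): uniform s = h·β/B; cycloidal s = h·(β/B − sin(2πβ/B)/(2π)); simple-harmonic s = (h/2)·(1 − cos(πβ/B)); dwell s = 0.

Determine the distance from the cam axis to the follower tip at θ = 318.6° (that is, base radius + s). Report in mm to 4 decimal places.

seg 1 [0°–76.3°] uniform, h=25: full span → s += 25 → s = 25.0000
seg 2 [76.3°–100.5°] uniform, h=14: full span → s += 14 → s = 39.0000
seg 3 [100.5°–169.1°] dwell: s stays 39.0000
seg 4 [169.1°–360°] uniform, h=8: θ=318.6° here. β=149.5, B=190.9. 8·149.5/190.9 = 6.2651 → s = 45.2651
radial distance = base radius + s = 40 + 45.2651 = 85.2651

85.2651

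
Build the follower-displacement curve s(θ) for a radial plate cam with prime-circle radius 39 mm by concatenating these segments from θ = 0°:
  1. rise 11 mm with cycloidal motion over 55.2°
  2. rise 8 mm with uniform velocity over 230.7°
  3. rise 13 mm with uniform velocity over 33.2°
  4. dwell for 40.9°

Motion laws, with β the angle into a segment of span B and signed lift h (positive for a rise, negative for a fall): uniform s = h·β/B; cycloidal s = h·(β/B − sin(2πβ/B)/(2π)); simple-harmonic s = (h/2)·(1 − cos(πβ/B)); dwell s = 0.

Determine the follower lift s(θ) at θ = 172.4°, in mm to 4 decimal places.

seg 1 [0°–55.2°] cycloidal, h=11: full span → s += 11 → s = 11.0000
seg 2 [55.2°–285.9°] uniform, h=8: θ=172.4° here. β=117.2, B=230.7. 8·117.2/230.7 = 4.0642 → s = 15.0642

15.0642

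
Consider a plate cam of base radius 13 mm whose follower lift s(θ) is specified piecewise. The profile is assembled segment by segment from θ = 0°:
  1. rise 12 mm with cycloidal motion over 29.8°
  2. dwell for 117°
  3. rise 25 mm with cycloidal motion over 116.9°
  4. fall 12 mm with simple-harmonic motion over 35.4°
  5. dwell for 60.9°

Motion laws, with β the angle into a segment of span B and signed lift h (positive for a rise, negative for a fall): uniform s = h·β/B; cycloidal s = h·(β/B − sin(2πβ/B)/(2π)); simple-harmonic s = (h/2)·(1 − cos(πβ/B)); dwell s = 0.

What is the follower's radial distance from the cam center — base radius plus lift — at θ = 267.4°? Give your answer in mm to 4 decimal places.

seg 1 [0°–29.8°] cycloidal, h=12: full span → s += 12 → s = 12.0000
seg 2 [29.8°–146.8°] dwell: s stays 12.0000
seg 3 [146.8°–263.7°] cycloidal, h=25: full span → s += 25 → s = 37.0000
seg 4 [263.7°–299.1°] simple-harmonic, h=-12: θ=267.4° here. β=3.7, B=35.4. -12/2·(1 − cos(π·0.1045)) = -0.3206 → s = 36.6794
radial distance = base radius + s = 13 + 36.6794 = 49.6794

49.6794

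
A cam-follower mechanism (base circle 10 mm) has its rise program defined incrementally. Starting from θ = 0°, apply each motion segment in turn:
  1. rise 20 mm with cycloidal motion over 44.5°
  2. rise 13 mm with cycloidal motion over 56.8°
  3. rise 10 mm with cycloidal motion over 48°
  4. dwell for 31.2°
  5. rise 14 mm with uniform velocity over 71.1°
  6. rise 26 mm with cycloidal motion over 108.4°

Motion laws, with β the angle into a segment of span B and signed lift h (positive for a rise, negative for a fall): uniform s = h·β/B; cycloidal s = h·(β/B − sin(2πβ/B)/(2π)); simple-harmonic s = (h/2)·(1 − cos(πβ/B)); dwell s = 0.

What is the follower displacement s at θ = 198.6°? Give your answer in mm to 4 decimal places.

seg 1 [0°–44.5°] cycloidal, h=20: full span → s += 20 → s = 20.0000
seg 2 [44.5°–101.3°] cycloidal, h=13: full span → s += 13 → s = 33.0000
seg 3 [101.3°–149.3°] cycloidal, h=10: full span → s += 10 → s = 43.0000
seg 4 [149.3°–180.5°] dwell: s stays 43.0000
seg 5 [180.5°–251.6°] uniform, h=14: θ=198.6° here. β=18.1, B=71.1. 14·18.1/71.1 = 3.5640 → s = 46.5640

46.5640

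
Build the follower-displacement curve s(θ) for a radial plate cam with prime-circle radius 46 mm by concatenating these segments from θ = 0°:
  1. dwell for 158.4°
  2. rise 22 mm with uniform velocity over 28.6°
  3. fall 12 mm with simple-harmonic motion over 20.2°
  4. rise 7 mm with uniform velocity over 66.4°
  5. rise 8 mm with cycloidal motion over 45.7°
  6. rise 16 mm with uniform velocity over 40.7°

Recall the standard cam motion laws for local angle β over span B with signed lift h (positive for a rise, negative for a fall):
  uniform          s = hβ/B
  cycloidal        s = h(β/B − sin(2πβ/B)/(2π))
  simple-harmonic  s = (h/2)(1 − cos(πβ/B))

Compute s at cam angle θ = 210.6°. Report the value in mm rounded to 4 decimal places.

seg 1 [0°–158.4°] dwell: s stays 0.0000
seg 2 [158.4°–187°] uniform, h=22: full span → s += 22 → s = 22.0000
seg 3 [187°–207.2°] simple-harmonic, h=-12: full span → s += -12 → s = 10.0000
seg 4 [207.2°–273.6°] uniform, h=7: θ=210.6° here. β=3.4, B=66.4. 7·3.4/66.4 = 0.3584 → s = 10.3584

10.3584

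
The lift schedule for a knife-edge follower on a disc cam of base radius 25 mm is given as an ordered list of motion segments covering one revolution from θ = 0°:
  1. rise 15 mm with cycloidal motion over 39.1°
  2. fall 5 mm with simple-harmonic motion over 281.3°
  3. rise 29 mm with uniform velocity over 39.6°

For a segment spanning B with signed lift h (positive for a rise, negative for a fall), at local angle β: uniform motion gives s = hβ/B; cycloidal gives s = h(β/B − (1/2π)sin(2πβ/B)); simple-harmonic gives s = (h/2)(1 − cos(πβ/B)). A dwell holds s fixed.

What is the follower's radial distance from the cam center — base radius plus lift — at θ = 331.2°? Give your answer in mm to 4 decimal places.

seg 1 [0°–39.1°] cycloidal, h=15: full span → s += 15 → s = 15.0000
seg 2 [39.1°–320.4°] simple-harmonic, h=-5: full span → s += -5 → s = 10.0000
seg 3 [320.4°–360°] uniform, h=29: θ=331.2° here. β=10.8, B=39.6. 29·10.8/39.6 = 7.9091 → s = 17.9091
radial distance = base radius + s = 25 + 17.9091 = 42.9091

42.9091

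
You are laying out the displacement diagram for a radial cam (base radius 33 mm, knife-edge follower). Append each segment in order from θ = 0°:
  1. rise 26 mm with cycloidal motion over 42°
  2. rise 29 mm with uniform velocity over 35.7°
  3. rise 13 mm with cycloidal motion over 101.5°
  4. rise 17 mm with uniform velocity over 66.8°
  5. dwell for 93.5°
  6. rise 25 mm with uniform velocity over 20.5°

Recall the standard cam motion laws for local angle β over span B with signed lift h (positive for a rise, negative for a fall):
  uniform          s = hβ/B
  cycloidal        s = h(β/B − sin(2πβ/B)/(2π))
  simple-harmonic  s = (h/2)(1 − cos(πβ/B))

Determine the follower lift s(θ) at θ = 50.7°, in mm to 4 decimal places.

seg 1 [0°–42°] cycloidal, h=26: full span → s += 26 → s = 26.0000
seg 2 [42°–77.7°] uniform, h=29: θ=50.7° here. β=8.7, B=35.7. 29·8.7/35.7 = 7.0672 → s = 33.0672

33.0672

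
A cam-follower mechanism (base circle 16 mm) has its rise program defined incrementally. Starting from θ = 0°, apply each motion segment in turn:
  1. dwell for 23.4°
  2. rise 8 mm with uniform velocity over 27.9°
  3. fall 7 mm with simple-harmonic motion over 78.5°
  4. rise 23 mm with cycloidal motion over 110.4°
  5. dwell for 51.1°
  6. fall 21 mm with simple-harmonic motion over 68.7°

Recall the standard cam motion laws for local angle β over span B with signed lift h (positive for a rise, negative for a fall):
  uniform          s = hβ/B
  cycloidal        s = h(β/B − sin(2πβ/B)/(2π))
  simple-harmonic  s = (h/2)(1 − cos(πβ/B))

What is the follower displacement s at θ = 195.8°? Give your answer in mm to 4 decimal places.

seg 1 [0°–23.4°] dwell: s stays 0.0000
seg 2 [23.4°–51.3°] uniform, h=8: full span → s += 8 → s = 8.0000
seg 3 [51.3°–129.8°] simple-harmonic, h=-7: full span → s += -7 → s = 1.0000
seg 4 [129.8°–240.2°] cycloidal, h=23: θ=195.8° here. β=66, B=110.4. 23·(0.5978 − sin(2π·0.5978)/(2π)) = 15.8610 → s = 16.8610

16.8610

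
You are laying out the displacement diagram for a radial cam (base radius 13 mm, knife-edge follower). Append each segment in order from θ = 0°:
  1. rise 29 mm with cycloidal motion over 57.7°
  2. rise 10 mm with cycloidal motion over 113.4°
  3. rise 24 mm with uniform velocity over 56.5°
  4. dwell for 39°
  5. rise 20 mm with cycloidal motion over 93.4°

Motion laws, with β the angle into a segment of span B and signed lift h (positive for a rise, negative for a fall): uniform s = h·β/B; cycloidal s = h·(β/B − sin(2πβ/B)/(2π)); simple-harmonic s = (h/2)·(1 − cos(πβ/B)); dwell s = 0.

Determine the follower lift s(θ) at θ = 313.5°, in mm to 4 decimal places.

seg 1 [0°–57.7°] cycloidal, h=29: full span → s += 29 → s = 29.0000
seg 2 [57.7°–171.1°] cycloidal, h=10: full span → s += 10 → s = 39.0000
seg 3 [171.1°–227.6°] uniform, h=24: full span → s += 24 → s = 63.0000
seg 4 [227.6°–266.6°] dwell: s stays 63.0000
seg 5 [266.6°–360°] cycloidal, h=20: θ=313.5° here. β=46.9, B=93.4. 20·(0.5021 − sin(2π·0.5021)/(2π)) = 10.0857 → s = 73.0857

73.0857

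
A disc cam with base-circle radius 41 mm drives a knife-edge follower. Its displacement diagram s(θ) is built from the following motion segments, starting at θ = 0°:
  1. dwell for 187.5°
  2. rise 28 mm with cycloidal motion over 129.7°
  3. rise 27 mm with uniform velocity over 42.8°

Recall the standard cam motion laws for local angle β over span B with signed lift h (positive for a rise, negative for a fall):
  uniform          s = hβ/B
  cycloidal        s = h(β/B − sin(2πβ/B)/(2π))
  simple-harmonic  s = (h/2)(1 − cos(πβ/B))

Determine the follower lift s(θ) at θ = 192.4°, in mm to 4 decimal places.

seg 1 [0°–187.5°] dwell: s stays 0.0000
seg 2 [187.5°–317.2°] cycloidal, h=28: θ=192.4° here. β=4.9, B=129.7. 28·(0.0378 − sin(2π·0.0378)/(2π)) = 0.0099 → s = 0.0099

0.0099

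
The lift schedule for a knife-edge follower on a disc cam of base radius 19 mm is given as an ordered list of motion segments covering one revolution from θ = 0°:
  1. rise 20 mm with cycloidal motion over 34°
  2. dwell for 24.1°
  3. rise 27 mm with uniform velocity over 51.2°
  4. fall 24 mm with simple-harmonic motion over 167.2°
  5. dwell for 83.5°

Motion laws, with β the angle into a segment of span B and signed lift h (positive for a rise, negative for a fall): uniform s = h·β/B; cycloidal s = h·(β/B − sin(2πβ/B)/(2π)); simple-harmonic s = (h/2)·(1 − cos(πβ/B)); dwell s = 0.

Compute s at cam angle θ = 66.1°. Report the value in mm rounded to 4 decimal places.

seg 1 [0°–34°] cycloidal, h=20: full span → s += 20 → s = 20.0000
seg 2 [34°–58.1°] dwell: s stays 20.0000
seg 3 [58.1°–109.3°] uniform, h=27: θ=66.1° here. β=8, B=51.2. 27·8/51.2 = 4.2187 → s = 24.2187

24.2187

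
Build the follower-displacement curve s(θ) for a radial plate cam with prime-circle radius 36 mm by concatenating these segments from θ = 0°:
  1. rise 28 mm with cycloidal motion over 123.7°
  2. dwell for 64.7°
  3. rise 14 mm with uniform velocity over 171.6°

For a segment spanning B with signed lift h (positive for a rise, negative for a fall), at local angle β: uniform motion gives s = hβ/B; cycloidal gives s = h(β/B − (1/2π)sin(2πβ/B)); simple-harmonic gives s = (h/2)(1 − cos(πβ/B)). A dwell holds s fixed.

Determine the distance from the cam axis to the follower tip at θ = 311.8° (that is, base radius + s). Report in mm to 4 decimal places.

seg 1 [0°–123.7°] cycloidal, h=28: full span → s += 28 → s = 28.0000
seg 2 [123.7°–188.4°] dwell: s stays 28.0000
seg 3 [188.4°–360°] uniform, h=14: θ=311.8° here. β=123.4, B=171.6. 14·123.4/171.6 = 10.0676 → s = 38.0676
radial distance = base radius + s = 36 + 38.0676 = 74.0676

74.0676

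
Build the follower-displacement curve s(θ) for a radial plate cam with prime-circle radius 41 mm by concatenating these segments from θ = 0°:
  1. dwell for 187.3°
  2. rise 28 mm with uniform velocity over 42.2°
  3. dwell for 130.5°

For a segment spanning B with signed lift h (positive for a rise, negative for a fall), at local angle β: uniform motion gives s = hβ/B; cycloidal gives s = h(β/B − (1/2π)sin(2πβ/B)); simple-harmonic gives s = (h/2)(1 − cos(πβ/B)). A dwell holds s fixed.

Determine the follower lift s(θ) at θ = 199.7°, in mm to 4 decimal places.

seg 1 [0°–187.3°] dwell: s stays 0.0000
seg 2 [187.3°–229.5°] uniform, h=28: θ=199.7° here. β=12.4, B=42.2. 28·12.4/42.2 = 8.2275 → s = 8.2275

8.2275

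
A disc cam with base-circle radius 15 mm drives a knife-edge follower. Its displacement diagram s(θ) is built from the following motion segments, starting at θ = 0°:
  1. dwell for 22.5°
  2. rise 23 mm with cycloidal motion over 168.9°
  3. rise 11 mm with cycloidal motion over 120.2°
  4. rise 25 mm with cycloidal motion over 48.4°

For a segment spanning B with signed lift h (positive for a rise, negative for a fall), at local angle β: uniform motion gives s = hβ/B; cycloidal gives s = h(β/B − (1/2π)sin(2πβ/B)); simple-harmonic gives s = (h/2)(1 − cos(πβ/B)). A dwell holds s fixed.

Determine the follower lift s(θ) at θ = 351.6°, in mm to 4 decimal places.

seg 1 [0°–22.5°] dwell: s stays 0.0000
seg 2 [22.5°–191.4°] cycloidal, h=23: full span → s += 23 → s = 23.0000
seg 3 [191.4°–311.6°] cycloidal, h=11: full span → s += 11 → s = 34.0000
seg 4 [311.6°–360°] cycloidal, h=25: θ=351.6° here. β=40, B=48.4. 25·(0.8264 − sin(2π·0.8264)/(2π)) = 24.1898 → s = 58.1898

58.1898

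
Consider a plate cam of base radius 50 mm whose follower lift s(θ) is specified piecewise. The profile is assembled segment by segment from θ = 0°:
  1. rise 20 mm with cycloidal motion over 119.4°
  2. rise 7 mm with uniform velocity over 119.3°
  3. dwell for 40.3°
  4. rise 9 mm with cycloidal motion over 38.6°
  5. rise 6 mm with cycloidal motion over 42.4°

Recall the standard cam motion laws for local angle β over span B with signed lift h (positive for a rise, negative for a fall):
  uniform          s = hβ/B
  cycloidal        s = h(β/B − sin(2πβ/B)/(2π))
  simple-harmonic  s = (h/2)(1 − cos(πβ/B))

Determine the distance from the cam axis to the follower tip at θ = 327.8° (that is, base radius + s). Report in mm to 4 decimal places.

seg 1 [0°–119.4°] cycloidal, h=20: full span → s += 20 → s = 20.0000
seg 2 [119.4°–238.7°] uniform, h=7: full span → s += 7 → s = 27.0000
seg 3 [238.7°–279°] dwell: s stays 27.0000
seg 4 [279°–317.6°] cycloidal, h=9: full span → s += 9 → s = 36.0000
seg 5 [317.6°–360°] cycloidal, h=6: θ=327.8° here. β=10.2, B=42.4. 6·(0.2406 − sin(2π·0.2406)/(2π)) = 0.4901 → s = 36.4901
radial distance = base radius + s = 50 + 36.4901 = 86.4901

86.4901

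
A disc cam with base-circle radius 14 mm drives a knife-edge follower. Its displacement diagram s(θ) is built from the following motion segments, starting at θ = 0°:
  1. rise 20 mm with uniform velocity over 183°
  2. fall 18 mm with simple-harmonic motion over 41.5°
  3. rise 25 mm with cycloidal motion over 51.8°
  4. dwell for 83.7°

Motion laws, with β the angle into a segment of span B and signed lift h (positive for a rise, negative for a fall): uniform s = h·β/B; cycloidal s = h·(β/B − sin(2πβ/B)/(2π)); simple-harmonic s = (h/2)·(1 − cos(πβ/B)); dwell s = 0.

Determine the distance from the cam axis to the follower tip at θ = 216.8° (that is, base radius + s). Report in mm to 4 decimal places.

seg 1 [0°–183°] uniform, h=20: full span → s += 20 → s = 20.0000
seg 2 [183°–224.5°] simple-harmonic, h=-18: θ=216.8° here. β=33.8, B=41.5. -18/2·(1 − cos(π·0.8145)) = -16.5138 → s = 3.4862
radial distance = base radius + s = 14 + 3.4862 = 17.4862

17.4862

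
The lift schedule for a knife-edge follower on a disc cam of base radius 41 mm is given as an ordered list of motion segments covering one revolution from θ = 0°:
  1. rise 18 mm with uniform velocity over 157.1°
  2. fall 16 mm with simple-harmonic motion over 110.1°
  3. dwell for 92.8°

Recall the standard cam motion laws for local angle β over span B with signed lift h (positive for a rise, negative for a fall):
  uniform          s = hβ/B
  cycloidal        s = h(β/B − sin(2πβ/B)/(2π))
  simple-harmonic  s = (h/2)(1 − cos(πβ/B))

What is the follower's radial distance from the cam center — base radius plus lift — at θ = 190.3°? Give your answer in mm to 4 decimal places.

seg 1 [0°–157.1°] uniform, h=18: full span → s += 18 → s = 18.0000
seg 2 [157.1°–267.2°] simple-harmonic, h=-16: θ=190.3° here. β=33.2, B=110.1. -16/2·(1 − cos(π·0.3015)) = -3.3292 → s = 14.6708
radial distance = base radius + s = 41 + 14.6708 = 55.6708

55.6708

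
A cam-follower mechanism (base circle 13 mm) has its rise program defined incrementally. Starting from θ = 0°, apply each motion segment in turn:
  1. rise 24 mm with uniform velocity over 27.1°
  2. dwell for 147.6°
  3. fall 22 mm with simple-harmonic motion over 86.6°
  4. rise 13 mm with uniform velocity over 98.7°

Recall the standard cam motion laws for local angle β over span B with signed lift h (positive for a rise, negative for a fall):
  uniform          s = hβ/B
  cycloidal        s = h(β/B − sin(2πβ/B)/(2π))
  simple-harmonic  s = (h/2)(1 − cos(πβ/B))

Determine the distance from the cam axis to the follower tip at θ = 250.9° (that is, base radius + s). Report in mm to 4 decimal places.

seg 1 [0°–27.1°] uniform, h=24: full span → s += 24 → s = 24.0000
seg 2 [27.1°–174.7°] dwell: s stays 24.0000
seg 3 [174.7°–261.3°] simple-harmonic, h=-22: θ=250.9° here. β=76.2, B=86.6. -22/2·(1 − cos(π·0.8799)) = -21.2264 → s = 2.7736
radial distance = base radius + s = 13 + 2.7736 = 15.7736

15.7736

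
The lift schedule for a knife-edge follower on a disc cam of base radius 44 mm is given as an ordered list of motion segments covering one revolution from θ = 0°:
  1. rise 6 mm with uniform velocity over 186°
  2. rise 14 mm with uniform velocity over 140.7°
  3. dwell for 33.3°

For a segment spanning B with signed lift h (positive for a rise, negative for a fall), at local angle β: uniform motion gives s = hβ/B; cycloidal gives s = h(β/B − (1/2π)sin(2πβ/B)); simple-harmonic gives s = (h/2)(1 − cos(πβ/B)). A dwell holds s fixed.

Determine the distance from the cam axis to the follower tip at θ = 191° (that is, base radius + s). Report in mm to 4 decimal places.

seg 1 [0°–186°] uniform, h=6: full span → s += 6 → s = 6.0000
seg 2 [186°–326.7°] uniform, h=14: θ=191° here. β=5, B=140.7. 14·5/140.7 = 0.4975 → s = 6.4975
radial distance = base radius + s = 44 + 6.4975 = 50.4975

50.4975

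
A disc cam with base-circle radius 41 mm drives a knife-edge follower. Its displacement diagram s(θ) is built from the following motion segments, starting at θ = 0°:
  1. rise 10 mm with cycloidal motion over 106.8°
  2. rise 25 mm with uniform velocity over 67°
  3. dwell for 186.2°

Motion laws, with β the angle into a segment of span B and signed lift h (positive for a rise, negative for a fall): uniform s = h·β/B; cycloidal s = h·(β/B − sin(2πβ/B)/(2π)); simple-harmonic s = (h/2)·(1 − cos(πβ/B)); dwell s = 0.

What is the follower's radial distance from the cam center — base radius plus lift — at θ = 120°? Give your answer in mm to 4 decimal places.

seg 1 [0°–106.8°] cycloidal, h=10: full span → s += 10 → s = 10.0000
seg 2 [106.8°–173.8°] uniform, h=25: θ=120° here. β=13.2, B=67. 25·13.2/67 = 4.9254 → s = 14.9254
radial distance = base radius + s = 41 + 14.9254 = 55.9254

55.9254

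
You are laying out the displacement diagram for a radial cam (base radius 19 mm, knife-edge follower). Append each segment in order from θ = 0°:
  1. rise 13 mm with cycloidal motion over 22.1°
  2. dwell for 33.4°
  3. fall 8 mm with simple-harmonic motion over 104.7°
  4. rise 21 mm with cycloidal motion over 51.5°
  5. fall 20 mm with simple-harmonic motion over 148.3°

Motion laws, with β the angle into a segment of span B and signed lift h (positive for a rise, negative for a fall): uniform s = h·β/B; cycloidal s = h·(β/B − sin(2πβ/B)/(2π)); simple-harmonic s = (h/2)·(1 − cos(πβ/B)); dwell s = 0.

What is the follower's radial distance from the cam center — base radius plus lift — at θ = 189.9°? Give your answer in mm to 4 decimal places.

seg 1 [0°–22.1°] cycloidal, h=13: full span → s += 13 → s = 13.0000
seg 2 [22.1°–55.5°] dwell: s stays 13.0000
seg 3 [55.5°–160.2°] simple-harmonic, h=-8: full span → s += -8 → s = 5.0000
seg 4 [160.2°–211.7°] cycloidal, h=21: θ=189.9° here. β=29.7, B=51.5. 21·(0.5767 − sin(2π·0.5767)/(2π)) = 13.6597 → s = 18.6597
radial distance = base radius + s = 19 + 18.6597 = 37.6597

37.6597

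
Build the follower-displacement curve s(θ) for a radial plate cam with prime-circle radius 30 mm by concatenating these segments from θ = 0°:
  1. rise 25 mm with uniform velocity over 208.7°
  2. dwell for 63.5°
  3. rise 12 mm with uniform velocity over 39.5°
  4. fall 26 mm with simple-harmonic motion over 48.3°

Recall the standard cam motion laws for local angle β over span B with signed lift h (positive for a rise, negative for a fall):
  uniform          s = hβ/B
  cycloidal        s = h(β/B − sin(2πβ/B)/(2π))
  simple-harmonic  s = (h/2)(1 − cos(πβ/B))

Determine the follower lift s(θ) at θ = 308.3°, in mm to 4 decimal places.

seg 1 [0°–208.7°] uniform, h=25: full span → s += 25 → s = 25.0000
seg 2 [208.7°–272.2°] dwell: s stays 25.0000
seg 3 [272.2°–311.7°] uniform, h=12: θ=308.3° here. β=36.1, B=39.5. 12·36.1/39.5 = 10.9671 → s = 35.9671

35.9671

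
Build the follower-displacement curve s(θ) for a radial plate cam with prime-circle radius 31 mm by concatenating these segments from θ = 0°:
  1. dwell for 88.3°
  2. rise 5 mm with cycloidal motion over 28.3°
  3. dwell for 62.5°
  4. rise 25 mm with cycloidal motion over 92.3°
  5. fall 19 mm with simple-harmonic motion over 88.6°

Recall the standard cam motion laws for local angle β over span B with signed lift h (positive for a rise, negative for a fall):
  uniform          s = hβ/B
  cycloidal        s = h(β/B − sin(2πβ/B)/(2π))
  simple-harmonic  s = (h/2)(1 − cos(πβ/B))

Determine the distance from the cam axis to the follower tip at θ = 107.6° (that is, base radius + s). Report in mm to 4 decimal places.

seg 1 [0°–88.3°] dwell: s stays 0.0000
seg 2 [88.3°–116.6°] cycloidal, h=5: θ=107.6° here. β=19.3, B=28.3. 5·(0.6820 − sin(2π·0.6820)/(2π)) = 4.1341 → s = 4.1341
radial distance = base radius + s = 31 + 4.1341 = 35.1341

35.1341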